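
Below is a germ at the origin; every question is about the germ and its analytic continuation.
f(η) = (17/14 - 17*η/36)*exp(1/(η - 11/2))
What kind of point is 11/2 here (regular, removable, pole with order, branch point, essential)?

The exponent 1/(η - (11/2)) has a pole at 11/2, so exp(1/(η - (11/2))) takes every nonzero value near it: an essential singularity (not a pole of any order).

The point is an essential singularity.


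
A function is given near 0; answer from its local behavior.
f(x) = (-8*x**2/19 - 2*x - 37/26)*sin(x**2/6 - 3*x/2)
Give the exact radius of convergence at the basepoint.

The radius of convergence is infinite.

The factor sin(x**2/6 - 3*x/2) is entire and contributes no finite singular point.
The polynomial part has no poles.
No finite singular points: the Taylor series at 0 converges everywhere.


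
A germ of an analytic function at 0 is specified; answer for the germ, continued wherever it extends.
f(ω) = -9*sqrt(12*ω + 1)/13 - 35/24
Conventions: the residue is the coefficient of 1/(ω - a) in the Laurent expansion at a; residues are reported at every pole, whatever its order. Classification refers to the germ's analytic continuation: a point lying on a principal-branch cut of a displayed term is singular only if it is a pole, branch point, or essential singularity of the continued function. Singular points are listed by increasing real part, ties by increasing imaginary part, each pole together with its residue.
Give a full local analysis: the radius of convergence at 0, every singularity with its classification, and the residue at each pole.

Radius of convergence at 0: 1/12.
At -1/12: an algebraic (square-root) branch point.

Branch term (-9/13)*sqrt(1 - ω/(-1/12)): its argument vanishes at ω = -1/12, a square-root branch point, modulus 1/12.
The radius of convergence is the smallest modulus among the singular points: 1/12.


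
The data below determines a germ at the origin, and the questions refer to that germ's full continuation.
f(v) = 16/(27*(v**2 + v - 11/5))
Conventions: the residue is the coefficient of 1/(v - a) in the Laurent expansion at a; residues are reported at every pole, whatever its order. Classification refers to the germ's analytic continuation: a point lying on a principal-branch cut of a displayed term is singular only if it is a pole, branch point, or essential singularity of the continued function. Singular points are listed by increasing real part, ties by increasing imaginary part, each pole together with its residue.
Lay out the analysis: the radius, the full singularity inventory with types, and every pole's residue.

Denominator factor (v**2 + v - 11/5): discriminant 49/5, real irrational roots -1/2 + (7/10)*sqrt(5) and -1/2 - (7/10)*sqrt(5); poles of order 1, moduli -1/2 + (7/10)*sqrt(5) and 1/2 + (7/10)*sqrt(5).
The radius of convergence is the smallest modulus among the singular points: -1/2 + (7/10)*sqrt(5).
The factor v**2 + v - 11/5 splits as (v - a)(v - a') with a = -1/2 - (7/10)*sqrt(5), a' = -1/2 + (7/10)*sqrt(5). At the order-1 pole a set g(v) = (v - a)*f(v) = [16/27] / (v - a').
Simple pole: residue = g(a) at a = -1/2 - (7/10)*sqrt(5), which is -(16/189)*sqrt(5).
The factor v**2 + v - 11/5 splits as (v - a)(v - a') with a = -1/2 + (7/10)*sqrt(5), a' = -1/2 - (7/10)*sqrt(5). At the order-1 pole a set g(v) = (v - a)*f(v) = [16/27] / (v - a').
Simple pole: residue = g(a) at a = -1/2 + (7/10)*sqrt(5), which is (16/189)*sqrt(5).
List the singular points by increasing real part (a conjugate pair: the negative imaginary part first).

Radius of convergence at 0: -1/2 + (7/10)*sqrt(5).
At -1/2 - (7/10)*sqrt(5): a pole of order 1; residue -(16/189)*sqrt(5).
At -1/2 + (7/10)*sqrt(5): a pole of order 1; residue (16/189)*sqrt(5).


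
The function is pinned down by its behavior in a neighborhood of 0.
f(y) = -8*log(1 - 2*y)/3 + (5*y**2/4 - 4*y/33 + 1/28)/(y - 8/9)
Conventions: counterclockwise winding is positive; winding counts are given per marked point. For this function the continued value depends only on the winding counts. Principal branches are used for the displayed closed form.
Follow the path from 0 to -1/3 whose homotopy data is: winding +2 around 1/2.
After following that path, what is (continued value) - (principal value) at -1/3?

Continued minus principal equals -(32/3)*pi*i.

The rational part is single-valued and drops out of the difference; each branch term changes only by its own monodromy.
(-8/3)*log(1 - y/(1/2)): each positive loop around 1/2 adds 2*pi*i to the log, so winding +2 contributes (-8/3)*(2)*2*pi*i = -(32/3)*pi*i.
Summing the contributions at y = -1/3 gives -(32/3)*pi*i.


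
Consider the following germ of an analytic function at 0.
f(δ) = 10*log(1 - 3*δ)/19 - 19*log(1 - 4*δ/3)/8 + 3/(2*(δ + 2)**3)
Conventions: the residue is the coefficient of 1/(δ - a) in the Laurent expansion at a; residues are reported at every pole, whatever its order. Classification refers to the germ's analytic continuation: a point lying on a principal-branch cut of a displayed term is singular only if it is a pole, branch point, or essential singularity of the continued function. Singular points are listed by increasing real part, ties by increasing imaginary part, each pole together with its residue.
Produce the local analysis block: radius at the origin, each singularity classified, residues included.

Radius of convergence at 0: 1/3.
At -2: a pole of order 3; residue 0.
At 1/3: a logarithmic branch point.
At 3/4: a logarithmic branch point.

Denominator factor (δ + 2)^3: pole of order 3 at -2, modulus 2.
Branch term (-19/8)*log(1 - δ/(3/4)): its argument vanishes at δ = 3/4, a logarithmic branch point, modulus 3/4.
Branch term (10/19)*log(1 - δ/(1/3)): its argument vanishes at δ = 1/3, a logarithmic branch point, modulus 1/3.
The radius of convergence is the smallest modulus among the singular points: 1/3.
The branch terms are analytic at -2 and contribute nothing to the residue; only the rational part matters.
At the order-3 pole -2 set g(δ) = (δ - (-2))^3*(rational part) = 3/2.
Order-3 pole: residue = g''(a)/2; g''(-2) = 0, so the residue is 0.
List the singular points by increasing real part (a conjugate pair: the negative imaginary part first).


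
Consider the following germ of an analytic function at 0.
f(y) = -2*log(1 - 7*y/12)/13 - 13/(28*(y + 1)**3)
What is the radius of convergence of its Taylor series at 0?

The radius of convergence is 1.

Denominator factor (y + 1)^3: pole of order 3 at -1, modulus 1.
Branch term (-2/13)*log(1 - y/(12/7)): its argument vanishes at y = 12/7, a logarithmic branch point, modulus 12/7.
The radius of convergence is the smallest modulus among the singular points: 1.


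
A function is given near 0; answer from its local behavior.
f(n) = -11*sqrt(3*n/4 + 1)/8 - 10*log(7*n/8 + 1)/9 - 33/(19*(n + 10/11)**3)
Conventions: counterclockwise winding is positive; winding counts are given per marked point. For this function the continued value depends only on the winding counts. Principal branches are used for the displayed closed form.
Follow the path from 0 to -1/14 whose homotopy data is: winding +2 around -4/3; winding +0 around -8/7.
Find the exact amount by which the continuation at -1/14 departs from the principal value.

Continued minus principal equals 0.

The rational part is single-valued and drops out of the difference; each branch term changes only by its own monodromy.
(-10/9)*log(1 - n/(-8/7)): winding 0 around -8/7, so this term returns to its principal value, contribution 0.
(-11/8)*sqrt(1 - n/(-4/3)): winding +2 is even, the square root returns to the same sheet, contribution 0.
Summing the contributions at n = -1/14 gives 0.


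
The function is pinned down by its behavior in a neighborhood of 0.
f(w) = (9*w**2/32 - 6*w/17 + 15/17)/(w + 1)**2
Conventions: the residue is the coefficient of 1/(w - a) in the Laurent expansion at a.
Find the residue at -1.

At the order-2 pole -1 set g(w) = (w - (-1))^2*f(w) = 9*w**2/32 - 6*w/17 + 15/17.
Order-2 pole: residue = g'(a); g'(-1) = -249/272, so the residue is -249/272.

The residue is -249/272.


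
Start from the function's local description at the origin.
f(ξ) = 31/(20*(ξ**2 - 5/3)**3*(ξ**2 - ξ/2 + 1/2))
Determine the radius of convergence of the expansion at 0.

Denominator factor (ξ**2 - 5/3)^3: discriminant 20/3, real irrational roots (1/3)*sqrt(15) and -(1/3)*sqrt(15); poles of order 3, moduli (1/3)*sqrt(15) and (1/3)*sqrt(15).
Denominator factor (ξ**2 - ξ/2 + 1/2): discriminant -7/4, complex-conjugate roots (1/4) + ((1/4)*sqrt(7))*i and (1/4) - ((1/4)*sqrt(7))*i; poles of order 1, moduli (1/2)*sqrt(2) and (1/2)*sqrt(2).
The radius of convergence is the smallest modulus among the singular points: (1/2)*sqrt(2).

The radius of convergence is (1/2)*sqrt(2).


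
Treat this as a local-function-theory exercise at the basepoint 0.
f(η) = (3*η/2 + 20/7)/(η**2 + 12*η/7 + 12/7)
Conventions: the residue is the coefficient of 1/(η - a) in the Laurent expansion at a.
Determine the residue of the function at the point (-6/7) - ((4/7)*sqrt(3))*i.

The residue is (3/4) + ((11/24)*sqrt(3))*i.

The factor η**2 + 12*η/7 + 12/7 splits as (η - a)(η - a') with a = (-6/7) - ((4/7)*sqrt(3))*i, a' = (-6/7) + ((4/7)*sqrt(3))*i. At the order-1 pole a set g(η) = (η - a)*f(η) = [3*η/2 + 20/7] / (η - a').
Simple pole: residue = g(a) at a = (-6/7) - ((4/7)*sqrt(3))*i, which is (3/4) + ((11/24)*sqrt(3))*i.


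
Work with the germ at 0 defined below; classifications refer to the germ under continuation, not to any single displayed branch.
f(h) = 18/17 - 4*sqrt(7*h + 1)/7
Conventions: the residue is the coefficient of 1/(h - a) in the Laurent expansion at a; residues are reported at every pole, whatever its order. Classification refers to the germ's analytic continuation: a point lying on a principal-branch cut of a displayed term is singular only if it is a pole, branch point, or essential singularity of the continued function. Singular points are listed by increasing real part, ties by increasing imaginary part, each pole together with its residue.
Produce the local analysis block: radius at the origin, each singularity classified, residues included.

Branch term (-4/7)*sqrt(1 - h/(-1/7)): its argument vanishes at h = -1/7, a square-root branch point, modulus 1/7.
The radius of convergence is the smallest modulus among the singular points: 1/7.

Radius of convergence at 0: 1/7.
At -1/7: an algebraic (square-root) branch point.


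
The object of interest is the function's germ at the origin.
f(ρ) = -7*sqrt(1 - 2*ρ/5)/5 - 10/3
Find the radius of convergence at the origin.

Branch term (-7/5)*sqrt(1 - ρ/(5/2)): its argument vanishes at ρ = 5/2, a square-root branch point, modulus 5/2.
The radius of convergence is the smallest modulus among the singular points: 5/2.

The radius of convergence is 5/2.


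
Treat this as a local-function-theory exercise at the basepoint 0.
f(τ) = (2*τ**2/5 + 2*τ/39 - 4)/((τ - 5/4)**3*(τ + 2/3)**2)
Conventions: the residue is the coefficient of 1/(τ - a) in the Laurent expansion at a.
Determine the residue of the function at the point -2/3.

At the order-2 pole -2/3 set g(τ) = (τ - (-2/3))^2*f(τ) = (2*τ**2/5 + 2*τ/39 - 4)/(τ - 5/4)**3.
Order-2 pole: residue = g'(a); g'(-2/3) = 16838784/18189665, so the residue is 16838784/18189665.

The residue is 16838784/18189665.


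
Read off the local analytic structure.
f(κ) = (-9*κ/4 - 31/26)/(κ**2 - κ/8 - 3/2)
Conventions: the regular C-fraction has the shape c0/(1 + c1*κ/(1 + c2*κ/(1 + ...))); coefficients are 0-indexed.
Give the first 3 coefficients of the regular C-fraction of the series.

The regular C-fraction coefficients are [31/39, -671/372, 63131/41602].

Taylor coefficients (expand at 0): a_0 = 31/39, a_1 = 671/468, a_2 = 2305/5616.
c0 = a_0 = 31/39. Peel one level at a time: if S = 1 + c*κ/S' with S'(0) = 1, then c is the κ-coefficient of S and S' = c*κ/(S - 1).
S_1 = c0/f = 1 + (-671/372)*κ + (63131/23064)*κ^2 + ...; c1 = -671/372.
S_2 = c1*κ/(S_1 - 1) = 1 + (63131/41602)*κ + ...; c2 = 63131/41602.


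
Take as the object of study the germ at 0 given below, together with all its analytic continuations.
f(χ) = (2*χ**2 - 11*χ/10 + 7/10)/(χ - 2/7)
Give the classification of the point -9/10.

The point is a regular point.

Denominator factors: χ - 2/7 = -83/70 at χ = -9/10 — none vanishes.
So the germ continues analytically to -9/10.


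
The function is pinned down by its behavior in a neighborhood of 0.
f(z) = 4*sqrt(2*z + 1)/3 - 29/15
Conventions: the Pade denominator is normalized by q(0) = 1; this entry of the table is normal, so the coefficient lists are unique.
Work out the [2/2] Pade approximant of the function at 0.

The Pade approximant has numerator coefficients [-3/5, 13/30, 71/60]; denominator coefficients [1, 3/2, 1/4].

Taylor coefficients needed (expand at 0): a_0 = -3/5, a_1 = 4/3, a_2 = -2/3, a_3 = 2/3, a_4 = -5/6.
Write the denominator as Q(z) = 1 + q1*z + q2*z^2. Requiring Q*f - P = O(z^5) with deg P <= 2 kills the coefficients of z^3..z^4 in Q*f:
  z^3: a_3 + q1*a_2 + q2*a_1 = 0, i.e. 2/3 + (-2/3)*q1 + (4/3)*q2 = 0.
  z^4: a_4 + q1*a_3 + q2*a_2 = 0, i.e. -5/6 + (2/3)*q1 + (-2/3)*q2 = 0.
Solving this linear system: q1 = 3/2, q2 = 1/4.
The numerator is Q*f truncated at degree 2: P0 = a_0 = -3/5; P1 = a_1 + q1*a_0 = 13/30; P2 = a_2 + q1*a_1 + q2*a_0 = 71/60.


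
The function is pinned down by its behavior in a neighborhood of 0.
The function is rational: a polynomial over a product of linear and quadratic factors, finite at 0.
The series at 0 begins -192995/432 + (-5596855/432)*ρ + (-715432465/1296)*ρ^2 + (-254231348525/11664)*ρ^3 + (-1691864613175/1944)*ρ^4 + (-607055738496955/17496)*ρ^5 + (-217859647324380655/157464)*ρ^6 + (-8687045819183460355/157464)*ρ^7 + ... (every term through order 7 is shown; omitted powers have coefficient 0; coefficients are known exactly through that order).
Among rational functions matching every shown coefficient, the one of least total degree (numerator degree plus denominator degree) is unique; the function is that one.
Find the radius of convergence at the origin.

No rational of total degree below 5 reproduces all 8 coefficients; solving the [0/5] Pade equations on them gives f(ρ) = -29/(16*(ρ + 3/11)**3*(ρ**2 - 8*ρ + 1/5)), whose expansion matches every shown term.
Denominator factor (ρ + 3/11)^3: pole of order 3 at -3/11, modulus 3/11.
Denominator factor (ρ**2 - 8*ρ + 1/5): discriminant 316/5, real irrational roots 4 + (1/5)*sqrt(395) and 4 - (1/5)*sqrt(395); poles of order 1, moduli 4 + (1/5)*sqrt(395) and 4 - (1/5)*sqrt(395).
The radius of convergence is the smallest modulus among the singular points: 4 - (1/5)*sqrt(395).

The radius of convergence is 4 - (1/5)*sqrt(395).


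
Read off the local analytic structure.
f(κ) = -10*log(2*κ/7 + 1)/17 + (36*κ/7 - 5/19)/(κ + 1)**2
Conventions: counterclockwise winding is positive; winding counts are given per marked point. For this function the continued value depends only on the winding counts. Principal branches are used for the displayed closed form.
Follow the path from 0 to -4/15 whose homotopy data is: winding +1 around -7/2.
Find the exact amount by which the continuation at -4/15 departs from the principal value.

Continued minus principal equals -(20/17)*pi*i.

The rational part is single-valued and drops out of the difference; each branch term changes only by its own monodromy.
(-10/17)*log(1 - κ/(-7/2)): each positive loop around -7/2 adds 2*pi*i to the log, so winding +1 contributes (-10/17)*(1)*2*pi*i = -(20/17)*pi*i.
Summing the contributions at κ = -4/15 gives -(20/17)*pi*i.


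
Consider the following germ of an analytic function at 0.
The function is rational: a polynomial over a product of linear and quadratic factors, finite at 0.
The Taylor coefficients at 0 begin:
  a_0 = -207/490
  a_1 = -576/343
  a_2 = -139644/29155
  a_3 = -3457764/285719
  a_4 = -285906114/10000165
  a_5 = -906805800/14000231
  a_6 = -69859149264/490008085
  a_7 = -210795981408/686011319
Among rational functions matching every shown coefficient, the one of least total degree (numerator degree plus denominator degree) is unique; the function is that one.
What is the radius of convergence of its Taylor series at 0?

No rational of total degree below 6 reproduces all 8 coefficients; solving the [2/4] Pade equations on them gives f(u) = (-3*u**2/17 - 9*u/14 - 23/40)/(u**2 + 5*u/3 - 7/6)**2, whose expansion matches every shown term.
Denominator factor (u**2 + 5*u/3 - 7/6)^2: discriminant 67/9, real irrational roots -5/6 + (1/6)*sqrt(67) and -5/6 - (1/6)*sqrt(67); poles of order 2, moduli -5/6 + (1/6)*sqrt(67) and 5/6 + (1/6)*sqrt(67).
The radius of convergence is the smallest modulus among the singular points: -5/6 + (1/6)*sqrt(67).

The radius of convergence is -5/6 + (1/6)*sqrt(67).


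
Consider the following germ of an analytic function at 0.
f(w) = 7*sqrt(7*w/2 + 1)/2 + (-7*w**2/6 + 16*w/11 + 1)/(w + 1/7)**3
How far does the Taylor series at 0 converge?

Denominator factor (w + 1/7)^3: pole of order 3 at -1/7, modulus 1/7.
Branch term (7/2)*sqrt(1 - w/(-2/7)): its argument vanishes at w = -2/7, a square-root branch point, modulus 2/7.
The radius of convergence is the smallest modulus among the singular points: 1/7.

The radius of convergence is 1/7.


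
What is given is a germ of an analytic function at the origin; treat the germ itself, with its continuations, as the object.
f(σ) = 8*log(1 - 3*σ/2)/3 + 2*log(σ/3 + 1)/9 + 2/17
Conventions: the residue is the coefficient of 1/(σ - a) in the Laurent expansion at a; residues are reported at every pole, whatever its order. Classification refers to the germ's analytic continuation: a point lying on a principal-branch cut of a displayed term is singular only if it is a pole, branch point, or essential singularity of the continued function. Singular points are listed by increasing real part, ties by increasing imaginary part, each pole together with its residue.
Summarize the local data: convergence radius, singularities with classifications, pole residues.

Branch term (8/3)*log(1 - σ/(2/3)): its argument vanishes at σ = 2/3, a logarithmic branch point, modulus 2/3.
Branch term (2/9)*log(1 - σ/(-3)): its argument vanishes at σ = -3, a logarithmic branch point, modulus 3.
The radius of convergence is the smallest modulus among the singular points: 2/3.
List the singular points by increasing real part (a conjugate pair: the negative imaginary part first).

Radius of convergence at 0: 2/3.
At -3: a logarithmic branch point.
At 2/3: a logarithmic branch point.


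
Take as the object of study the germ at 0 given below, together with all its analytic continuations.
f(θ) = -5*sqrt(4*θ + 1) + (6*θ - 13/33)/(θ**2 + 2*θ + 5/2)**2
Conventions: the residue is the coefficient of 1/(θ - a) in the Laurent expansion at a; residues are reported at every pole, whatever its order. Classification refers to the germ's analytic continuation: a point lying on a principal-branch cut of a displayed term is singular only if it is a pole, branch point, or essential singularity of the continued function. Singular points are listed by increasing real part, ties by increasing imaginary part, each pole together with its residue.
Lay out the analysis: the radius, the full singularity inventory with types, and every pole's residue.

Radius of convergence at 0: 1/4.
At (-1) - ((1/2)*sqrt(6))*i: a pole of order 2; residue -((211/594)*sqrt(6))*i.
At (-1) + ((1/2)*sqrt(6))*i: a pole of order 2; residue ((211/594)*sqrt(6))*i.
At -1/4: an algebraic (square-root) branch point.

Denominator factor (θ**2 + 2*θ + 5/2)^2: discriminant -6, complex-conjugate roots (-1) + ((1/2)*sqrt(6))*i and (-1) - ((1/2)*sqrt(6))*i; poles of order 2, moduli (1/2)*sqrt(10) and (1/2)*sqrt(10).
Branch term (-5)*sqrt(1 - θ/(-1/4)): its argument vanishes at θ = -1/4, a square-root branch point, modulus 1/4.
The radius of convergence is the smallest modulus among the singular points: 1/4.
The branch term is analytic at (-1) - ((1/2)*sqrt(6))*i and contributes nothing to the residue; only the rational part matters.
The factor θ**2 + 2*θ + 5/2 splits as (θ - a)(θ - a') with a = (-1) - ((1/2)*sqrt(6))*i, a' = (-1) + ((1/2)*sqrt(6))*i. At the order-2 pole a set g(θ) = (θ - a)^2*(rational part) = [6*θ - 13/33] / (θ - a')^2.
Order-2 pole: residue = g'(a); g'((-1) - ((1/2)*sqrt(6))*i) = -((211/594)*sqrt(6))*i, so the residue is -((211/594)*sqrt(6))*i.
The branch term is analytic at (-1) + ((1/2)*sqrt(6))*i and contributes nothing to the residue; only the rational part matters.
The factor θ**2 + 2*θ + 5/2 splits as (θ - a)(θ - a') with a = (-1) + ((1/2)*sqrt(6))*i, a' = (-1) - ((1/2)*sqrt(6))*i. At the order-2 pole a set g(θ) = (θ - a)^2*(rational part) = [6*θ - 13/33] / (θ - a')^2.
Order-2 pole: residue = g'(a); g'((-1) + ((1/2)*sqrt(6))*i) = ((211/594)*sqrt(6))*i, so the residue is ((211/594)*sqrt(6))*i.
List the singular points by increasing real part (a conjugate pair: the negative imaginary part first).


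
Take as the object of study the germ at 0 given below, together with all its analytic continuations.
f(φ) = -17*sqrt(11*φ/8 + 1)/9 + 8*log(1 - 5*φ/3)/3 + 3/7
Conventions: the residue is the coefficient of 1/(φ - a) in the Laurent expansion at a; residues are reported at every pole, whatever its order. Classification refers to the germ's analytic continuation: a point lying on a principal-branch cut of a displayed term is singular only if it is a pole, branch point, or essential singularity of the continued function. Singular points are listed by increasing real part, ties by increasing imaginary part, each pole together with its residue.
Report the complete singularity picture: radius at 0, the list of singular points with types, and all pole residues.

Radius of convergence at 0: 3/5.
At -8/11: an algebraic (square-root) branch point.
At 3/5: a logarithmic branch point.

Branch term (8/3)*log(1 - φ/(3/5)): its argument vanishes at φ = 3/5, a logarithmic branch point, modulus 3/5.
Branch term (-17/9)*sqrt(1 - φ/(-8/11)): its argument vanishes at φ = -8/11, a square-root branch point, modulus 8/11.
The radius of convergence is the smallest modulus among the singular points: 3/5.
List the singular points by increasing real part (a conjugate pair: the negative imaginary part first).


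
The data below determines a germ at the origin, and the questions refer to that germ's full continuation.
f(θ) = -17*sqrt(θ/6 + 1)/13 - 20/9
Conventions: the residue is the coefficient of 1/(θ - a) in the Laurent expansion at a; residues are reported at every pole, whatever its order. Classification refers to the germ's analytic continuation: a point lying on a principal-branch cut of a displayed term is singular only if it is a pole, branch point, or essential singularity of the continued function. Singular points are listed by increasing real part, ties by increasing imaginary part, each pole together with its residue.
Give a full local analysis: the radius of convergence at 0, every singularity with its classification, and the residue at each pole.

Radius of convergence at 0: 6.
At -6: an algebraic (square-root) branch point.

Branch term (-17/13)*sqrt(1 - θ/(-6)): its argument vanishes at θ = -6, a square-root branch point, modulus 6.
The radius of convergence is the smallest modulus among the singular points: 6.


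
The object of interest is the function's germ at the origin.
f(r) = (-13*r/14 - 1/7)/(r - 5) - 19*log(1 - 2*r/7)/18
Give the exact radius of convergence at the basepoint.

The radius of convergence is 7/2.

Denominator factor (r - 5): pole of order 1 at 5, modulus 5.
Branch term (-19/18)*log(1 - r/(7/2)): its argument vanishes at r = 7/2, a logarithmic branch point, modulus 7/2.
The radius of convergence is the smallest modulus among the singular points: 7/2.


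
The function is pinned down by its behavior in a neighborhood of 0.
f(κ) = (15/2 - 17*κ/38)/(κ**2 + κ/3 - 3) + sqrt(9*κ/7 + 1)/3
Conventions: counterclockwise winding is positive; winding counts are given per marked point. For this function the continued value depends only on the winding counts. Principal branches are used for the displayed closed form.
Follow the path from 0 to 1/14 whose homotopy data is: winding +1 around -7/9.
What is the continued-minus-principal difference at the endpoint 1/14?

Continued minus principal equals -(1/21)*sqrt(214).

The rational part is single-valued and drops out of the difference; each branch term changes only by its own monodromy.
(1/3)*sqrt(1 - κ/(-7/9)): winding +1 is odd, the square root flips sign, contributing -2*(1/3)*sqrt(1 - (1/14)/(-7/9)) = -2*(1/3)*sqrt(107/98) = -(1/21)*sqrt(214).
Summing the contributions at κ = 1/14 gives -(1/21)*sqrt(214).


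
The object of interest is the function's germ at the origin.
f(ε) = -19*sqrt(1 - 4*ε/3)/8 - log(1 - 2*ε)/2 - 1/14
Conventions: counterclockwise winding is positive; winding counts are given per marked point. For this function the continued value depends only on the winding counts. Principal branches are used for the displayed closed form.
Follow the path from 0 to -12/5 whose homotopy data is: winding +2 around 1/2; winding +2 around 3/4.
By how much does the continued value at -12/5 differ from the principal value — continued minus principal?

Continued minus principal equals -(2)*pi*i.

The rational part is single-valued and drops out of the difference; each branch term changes only by its own monodromy.
(-19/8)*sqrt(1 - ε/(3/4)): winding +2 is even, the square root returns to the same sheet, contribution 0.
(-1/2)*log(1 - ε/(1/2)): each positive loop around 1/2 adds 2*pi*i to the log, so winding +2 contributes (-1/2)*(2)*2*pi*i = -(2)*pi*i.
Summing the contributions at ε = -12/5 gives -(2)*pi*i.


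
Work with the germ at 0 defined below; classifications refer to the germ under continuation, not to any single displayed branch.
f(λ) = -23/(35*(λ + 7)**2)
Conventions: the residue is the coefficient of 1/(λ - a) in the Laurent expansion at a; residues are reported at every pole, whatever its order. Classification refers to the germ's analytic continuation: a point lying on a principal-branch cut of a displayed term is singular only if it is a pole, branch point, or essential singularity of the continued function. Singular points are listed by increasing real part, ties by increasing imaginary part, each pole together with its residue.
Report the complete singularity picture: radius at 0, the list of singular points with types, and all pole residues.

Denominator factor (λ + 7)^2: pole of order 2 at -7, modulus 7.
The radius of convergence is the smallest modulus among the singular points: 7.
At the order-2 pole -7 set g(λ) = (λ - (-7))^2*f(λ) = -23/35.
Order-2 pole: residue = g'(a); g'(-7) = 0, so the residue is 0.

Radius of convergence at 0: 7.
At -7: a pole of order 2; residue 0.


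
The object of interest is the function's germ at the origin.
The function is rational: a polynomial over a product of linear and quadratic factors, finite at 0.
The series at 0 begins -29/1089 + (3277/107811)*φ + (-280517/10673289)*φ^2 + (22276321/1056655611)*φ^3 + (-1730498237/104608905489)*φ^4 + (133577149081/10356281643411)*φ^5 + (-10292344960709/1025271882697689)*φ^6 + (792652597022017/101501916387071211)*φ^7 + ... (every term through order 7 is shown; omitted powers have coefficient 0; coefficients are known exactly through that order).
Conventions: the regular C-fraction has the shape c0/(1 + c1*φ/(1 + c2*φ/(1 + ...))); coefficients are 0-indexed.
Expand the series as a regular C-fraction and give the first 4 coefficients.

Taylor coefficients (read off): a_0 = -29/1089, a_1 = 3277/107811, a_2 = -280517/10673289, a_3 = 22276321/1056655611.
c0 = a_0 = -29/1089. Peel one level at a time: if S = 1 + c*φ/S' with S'(0) = 1, then c is the φ-coefficient of S and S' = c*φ/(S - 1).
S_1 = c0/f = 1 + (113/99)*φ + (344/1089)*φ^2 + ...; c1 = 113/99.
S_2 = c1*φ/(S_1 - 1) = 1 + (-344/1243)*φ + (83532/1545049)*φ^2 + ...; c2 = -344/1243.
S_3 = c2*φ/(S_2 - 1) = 1 + (20883/106898)*φ + ...; c3 = 20883/106898.

The regular C-fraction coefficients are [-29/1089, 113/99, -344/1243, 20883/106898].


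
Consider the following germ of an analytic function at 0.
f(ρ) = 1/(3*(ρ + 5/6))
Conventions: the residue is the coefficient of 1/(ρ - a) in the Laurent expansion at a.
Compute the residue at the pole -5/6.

At the order-1 pole -5/6 set g(ρ) = (ρ - (-5/6))*f(ρ) = 1/3.
Simple pole: residue = g(a) at a = -5/6, which is 1/3.

The residue is 1/3.


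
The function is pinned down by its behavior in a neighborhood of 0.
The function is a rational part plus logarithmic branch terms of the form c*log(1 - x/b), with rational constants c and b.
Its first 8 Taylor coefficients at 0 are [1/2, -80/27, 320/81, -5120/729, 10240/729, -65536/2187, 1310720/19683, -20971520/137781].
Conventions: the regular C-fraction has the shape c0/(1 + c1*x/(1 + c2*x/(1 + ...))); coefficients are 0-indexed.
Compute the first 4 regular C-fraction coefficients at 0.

Taylor coefficients (read off): a_0 = 1/2, a_1 = -80/27, a_2 = 320/81, a_3 = -5120/729.
c0 = a_0 = 1/2. Peel one level at a time: if S = 1 + c*x/S' with S'(0) = 1, then c is the x-coefficient of S and S' = c*x/(S - 1).
S_1 = c0/f = 1 + (160/27)*x + (19840/729)*x^2 + ...; c1 = 160/27.
S_2 = c1*x/(S_1 - 1) = 1 + (-124/27)*x + (-16/27)*x^2 + ...; c2 = -124/27.
S_3 = c2*x/(S_2 - 1) = 1 + (-4/31)*x + ...; c3 = -4/31.

The regular C-fraction coefficients are [1/2, 160/27, -124/27, -4/31].


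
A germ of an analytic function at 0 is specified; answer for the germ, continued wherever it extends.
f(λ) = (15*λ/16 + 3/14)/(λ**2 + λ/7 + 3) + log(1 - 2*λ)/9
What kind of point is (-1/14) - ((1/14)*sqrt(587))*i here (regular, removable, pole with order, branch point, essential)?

The point is a pole of order 1.

The denominator factor λ**2 + λ/7 + 3 vanishes at (-1/14) - ((1/14)*sqrt(587))*i and appears to the power 1; the numerator there equals (33/224) - ((15/224)*sqrt(587))*i, nonzero, and no other factor vanishes.
The branch terms are analytic at this point.
Hence a pole whose order is the multiplicity, 1.


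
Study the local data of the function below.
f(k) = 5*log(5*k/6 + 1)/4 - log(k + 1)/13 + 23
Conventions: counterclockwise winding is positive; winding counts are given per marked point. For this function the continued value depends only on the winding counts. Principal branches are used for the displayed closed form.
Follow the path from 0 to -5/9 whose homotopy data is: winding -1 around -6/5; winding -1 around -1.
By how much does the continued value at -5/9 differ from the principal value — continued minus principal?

The rational part is single-valued and drops out of the difference; each branch term changes only by its own monodromy.
(-1/13)*log(1 - k/(-1)): each positive loop around -1 adds 2*pi*i to the log, so winding -1 contributes (-1/13)*(-1)*2*pi*i = (2/13)*pi*i.
(5/4)*log(1 - k/(-6/5)): each positive loop around -6/5 adds 2*pi*i to the log, so winding -1 contributes (5/4)*(-1)*2*pi*i = -(5/2)*pi*i.
Summing the contributions at k = -5/9 gives -(61/26)*pi*i.

Continued minus principal equals -(61/26)*pi*i.


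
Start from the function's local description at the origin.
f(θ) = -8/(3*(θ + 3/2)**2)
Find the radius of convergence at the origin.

Denominator factor (θ + 3/2)^2: pole of order 2 at -3/2, modulus 3/2.
The radius of convergence is the smallest modulus among the singular points: 3/2.

The radius of convergence is 3/2.


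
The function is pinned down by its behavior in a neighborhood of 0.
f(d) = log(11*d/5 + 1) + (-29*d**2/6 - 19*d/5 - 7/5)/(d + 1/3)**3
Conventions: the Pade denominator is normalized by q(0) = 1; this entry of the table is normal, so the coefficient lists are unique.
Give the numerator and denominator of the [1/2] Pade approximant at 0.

The Pade approximant has numerator coefficients [-189/5, -3344025551/63917650]; denominator coefficients [1, 98790889/12783530, 611225281/38350590].

Taylor coefficients needed (expand at 0): a_0 = -189/5, a_1 = 1199/5, a_2 = -31268/25, a_3 = 4382737/750.
Write the denominator as Q(d) = 1 + q1*d + q2*d^2. Requiring Q*f - P = O(d^4) with deg P <= 1 kills the coefficients of d^2..d^3 in Q*f:
  d^2: a_2 + q1*a_1 + q2*a_0 = 0, i.e. -31268/25 + (1199/5)*q1 + (-189/5)*q2 = 0.
  d^3: a_3 + q1*a_2 + q2*a_1 = 0, i.e. 4382737/750 + (-31268/25)*q1 + (1199/5)*q2 = 0.
Solving this linear system: q1 = 98790889/12783530, q2 = 611225281/38350590.
The numerator is Q*f truncated at degree 1: P0 = a_0 = -189/5; P1 = a_1 + q1*a_0 = -3344025551/63917650.


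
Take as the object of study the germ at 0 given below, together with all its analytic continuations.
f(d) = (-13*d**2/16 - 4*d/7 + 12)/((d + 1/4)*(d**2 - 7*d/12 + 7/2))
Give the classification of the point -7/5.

The point is a regular point.

Denominator factors: d**2 - 7*d/12 + 7/2 = 1883/300 at d = -7/5; d + 1/4 = -23/20 at d = -7/5 — none vanishes.
So the germ continues analytically to -7/5.


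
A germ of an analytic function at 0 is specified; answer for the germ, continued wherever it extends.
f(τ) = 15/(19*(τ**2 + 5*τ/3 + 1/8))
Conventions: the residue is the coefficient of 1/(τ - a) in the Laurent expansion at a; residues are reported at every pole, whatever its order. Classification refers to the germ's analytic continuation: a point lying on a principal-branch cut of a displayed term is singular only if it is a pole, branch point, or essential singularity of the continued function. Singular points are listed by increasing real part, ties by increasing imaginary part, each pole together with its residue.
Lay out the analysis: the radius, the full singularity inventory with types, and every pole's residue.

Denominator factor (τ**2 + 5*τ/3 + 1/8): discriminant 41/18, real irrational roots -5/6 + (1/12)*sqrt(82) and -5/6 - (1/12)*sqrt(82); poles of order 1, moduli 5/6 - (1/12)*sqrt(82) and 5/6 + (1/12)*sqrt(82).
The radius of convergence is the smallest modulus among the singular points: 5/6 - (1/12)*sqrt(82).
The factor τ**2 + 5*τ/3 + 1/8 splits as (τ - a)(τ - a') with a = -5/6 - (1/12)*sqrt(82), a' = -5/6 + (1/12)*sqrt(82). At the order-1 pole a set g(τ) = (τ - a)*f(τ) = [15/19] / (τ - a').
Simple pole: residue = g(a) at a = -5/6 - (1/12)*sqrt(82), which is -(45/779)*sqrt(82).
The factor τ**2 + 5*τ/3 + 1/8 splits as (τ - a)(τ - a') with a = -5/6 + (1/12)*sqrt(82), a' = -5/6 - (1/12)*sqrt(82). At the order-1 pole a set g(τ) = (τ - a)*f(τ) = [15/19] / (τ - a').
Simple pole: residue = g(a) at a = -5/6 + (1/12)*sqrt(82), which is (45/779)*sqrt(82).
List the singular points by increasing real part (a conjugate pair: the negative imaginary part first).

Radius of convergence at 0: 5/6 - (1/12)*sqrt(82).
At -5/6 - (1/12)*sqrt(82): a pole of order 1; residue -(45/779)*sqrt(82).
At -5/6 + (1/12)*sqrt(82): a pole of order 1; residue (45/779)*sqrt(82).


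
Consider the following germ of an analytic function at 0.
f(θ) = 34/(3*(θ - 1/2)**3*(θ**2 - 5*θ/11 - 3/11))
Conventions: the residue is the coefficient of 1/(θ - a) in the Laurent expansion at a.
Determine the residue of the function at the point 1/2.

The residue is -144160/363.

At the order-3 pole 1/2 set g(θ) = (θ - (1/2))^3*f(θ) = 34/(3*(θ**2 - 5*θ/11 - 3/11)).
Order-3 pole: residue = g''(a)/2; g''(1/2) = -288320/363, so the residue is -144160/363.


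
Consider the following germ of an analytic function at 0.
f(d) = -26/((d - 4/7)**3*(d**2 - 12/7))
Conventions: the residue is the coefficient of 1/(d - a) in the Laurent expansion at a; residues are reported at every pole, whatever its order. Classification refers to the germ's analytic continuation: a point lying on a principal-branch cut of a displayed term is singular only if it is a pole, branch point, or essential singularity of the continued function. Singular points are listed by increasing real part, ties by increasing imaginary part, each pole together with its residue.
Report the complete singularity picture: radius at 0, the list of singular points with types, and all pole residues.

Denominator factor (d**2 - 12/7): discriminant 48/7, real irrational roots (2/7)*sqrt(21) and -(2/7)*sqrt(21); poles of order 1, moduli (2/7)*sqrt(21) and (2/7)*sqrt(21).
Denominator factor (d - 4/7)^3: pole of order 3 at 4/7, modulus 4/7.
The radius of convergence is the smallest modulus among the singular points: 4/7.
The factor d**2 - 12/7 splits as (d - a)(d - a') with a = -(2/7)*sqrt(21), a' = (2/7)*sqrt(21). At the order-1 pole a set g(d) = (d - a)*f(d) = [-26/(d - 4/7)**3] / (d - a').
Simple pole: residue = g(a) at a = -(2/7)*sqrt(21), which is -1030029/78608 + (298753/117912)*sqrt(21).
At the order-3 pole 4/7 set g(d) = (d - (4/7))^3*f(d) = -26/(d**2 - 12/7).
Order-3 pole: residue = g''(a)/2; g''(4/7) = 1030029/19652, so the residue is 1030029/39304.
The factor d**2 - 12/7 splits as (d - a)(d - a') with a = (2/7)*sqrt(21), a' = -(2/7)*sqrt(21). At the order-1 pole a set g(d) = (d - a)*f(d) = [-26/(d - 4/7)**3] / (d - a').
Simple pole: residue = g(a) at a = (2/7)*sqrt(21), which is -1030029/78608 - (298753/117912)*sqrt(21).
List the singular points by increasing real part (a conjugate pair: the negative imaginary part first).

Radius of convergence at 0: 4/7.
At -(2/7)*sqrt(21): a pole of order 1; residue -1030029/78608 + (298753/117912)*sqrt(21).
At 4/7: a pole of order 3; residue 1030029/39304.
At (2/7)*sqrt(21): a pole of order 1; residue -1030029/78608 - (298753/117912)*sqrt(21).


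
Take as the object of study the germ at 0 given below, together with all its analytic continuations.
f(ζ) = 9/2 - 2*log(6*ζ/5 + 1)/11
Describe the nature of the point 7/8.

The point is a regular point.

There is no denominator, hence no pole anywhere.
Branch term log(1 - ζ/(-5/6)): argument at 7/8 is 41/20, nonzero, so 7/8 is not its branch point (a point on a principal cut is still regular for the continued germ).
So the germ continues analytically to 7/8.


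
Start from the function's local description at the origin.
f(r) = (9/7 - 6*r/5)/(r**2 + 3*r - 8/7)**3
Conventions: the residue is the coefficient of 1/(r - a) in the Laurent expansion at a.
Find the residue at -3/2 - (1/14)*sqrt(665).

The factor r**2 + 3*r - 8/7 splits as (r - a)(r - a') with a = -3/2 - (1/14)*sqrt(665), a' = -3/2 + (1/14)*sqrt(665). At the order-3 pole a set g(r) = (r - a)^3*f(r) = [9/7 - 6*r/5] / (r - a')^3.
Order-3 pole: residue = g''(a)/2; g''(-3/2 - (1/14)*sqrt(665)) = -(9072/4286875)*sqrt(665), so the residue is -(4536/4286875)*sqrt(665).

The residue is -(4536/4286875)*sqrt(665).


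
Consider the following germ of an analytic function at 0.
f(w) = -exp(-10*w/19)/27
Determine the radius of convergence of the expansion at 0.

The factor exp(-10*w/19) is entire and contributes no finite singular point.
The polynomial part has no poles.
No finite singular points: the Taylor series at 0 converges everywhere.

The radius of convergence is infinite.


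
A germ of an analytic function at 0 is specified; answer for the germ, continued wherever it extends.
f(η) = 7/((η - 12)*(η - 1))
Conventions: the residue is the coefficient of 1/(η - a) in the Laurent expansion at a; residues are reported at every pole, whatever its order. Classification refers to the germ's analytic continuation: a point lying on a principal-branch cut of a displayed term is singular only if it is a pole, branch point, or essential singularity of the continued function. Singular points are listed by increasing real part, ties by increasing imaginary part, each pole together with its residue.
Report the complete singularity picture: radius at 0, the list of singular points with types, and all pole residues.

Denominator factor (η - 1): pole of order 1 at 1, modulus 1.
Denominator factor (η - 12): pole of order 1 at 12, modulus 12.
The radius of convergence is the smallest modulus among the singular points: 1.
At the order-1 pole 1 set g(η) = (η - (1))*f(η) = 7/(η - 12).
Simple pole: residue = g(a) at a = 1, which is -7/11.
At the order-1 pole 12 set g(η) = (η - (12))*f(η) = 7/(η - 1).
Simple pole: residue = g(a) at a = 12, which is 7/11.
List the singular points by increasing real part (a conjugate pair: the negative imaginary part first).

Radius of convergence at 0: 1.
At 1: a pole of order 1; residue -7/11.
At 12: a pole of order 1; residue 7/11.
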